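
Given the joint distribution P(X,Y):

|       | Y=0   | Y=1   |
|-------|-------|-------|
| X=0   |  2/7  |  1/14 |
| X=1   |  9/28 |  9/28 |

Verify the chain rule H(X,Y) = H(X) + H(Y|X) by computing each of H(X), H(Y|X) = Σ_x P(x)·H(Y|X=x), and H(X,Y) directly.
H(X) = 0.9403 bits, H(Y|X) = 0.9007 bits, H(X,Y) = 1.8410 bits

Marginal of X (row sums):
  P(X=0) = 2/7 + 1/14 = 5/14
  P(X=1) = 9/28 + 9/28 = 9/14
H(X) = -[(5/14)·log₂(5/14) + (9/14)·log₂(9/14)]
  = 0.5305 + 0.4098 = 0.9403 bits

H(Y|X) = Σ_x P(x)·H(Y|X=x):
  X=0: P(X=0) = 5/14, P(Y|X=0) = (4/5, 1/5) → H(Y|X=0) = 0.7219
  X=1: P(X=1) = 9/14, P(Y|X=1) = (1/2, 1/2) → H(Y|X=1) = 1.0000
H(Y|X) = (5/14)·0.7219 + (9/14)·1.0000 = 0.9007 bits

H(X,Y) = -Σ_{x,y} P(x,y) log₂ P(x,y). Per-cell terms -P(x,y)·log₂P(x,y):
  X=0: 0.5164, 0.2720
  X=1: 0.5263, 0.5263
Sum of the 4 terms: H(X,Y) = 1.8410 bits

Chain rule check:
  H(X) + H(Y|X) = 0.9403 + 0.9007 = 1.8410 bits
  H(X,Y) = 1.8410 bits
✓ Chain rule verified.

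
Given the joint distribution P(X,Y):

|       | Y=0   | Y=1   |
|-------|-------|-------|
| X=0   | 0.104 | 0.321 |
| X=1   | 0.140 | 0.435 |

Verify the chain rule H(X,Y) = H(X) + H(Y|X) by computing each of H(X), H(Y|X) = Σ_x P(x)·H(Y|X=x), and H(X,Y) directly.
H(X) = 0.9837 bits, H(Y|X) = 0.8016 bits, H(X,Y) = 1.7853 bits

Marginal of X (row sums):
  P(X=0) = 0.104 + 0.321 = 0.425
  P(X=1) = 0.140 + 0.435 = 0.575
H(X) = -[0.425·log₂(0.425) + 0.575·log₂(0.575)]
  = 0.52465 + 0.45906 = 0.9837 bits

H(Y|X) = Σ_x P(x)·H(Y|X=x):
  X=0: P(X=0) = 0.425, P(Y|X=0) = (104/425, 321/425) → H(Y|X=0) = 0.80278
  X=1: P(X=1) = 0.575, P(Y|X=1) = (28/115, 87/115) → H(Y|X=1) = 0.80078
H(Y|X) = 0.425·0.80278 + 0.575·0.80078 = 0.8016 bits

H(X,Y) = -Σ_{x,y} P(x,y) log₂ P(x,y). Per-cell terms -P(x,y)·log₂P(x,y):
  X=0: 0.33960, 0.52623
  X=1: 0.39711, 0.52240
Sum of the 4 terms: H(X,Y) = 1.7853 bits

Chain rule check:
  H(X) + H(Y|X) = 0.9837 + 0.8016 = 1.7853 bits
  H(X,Y) = 1.7853 bits
✓ Chain rule verified.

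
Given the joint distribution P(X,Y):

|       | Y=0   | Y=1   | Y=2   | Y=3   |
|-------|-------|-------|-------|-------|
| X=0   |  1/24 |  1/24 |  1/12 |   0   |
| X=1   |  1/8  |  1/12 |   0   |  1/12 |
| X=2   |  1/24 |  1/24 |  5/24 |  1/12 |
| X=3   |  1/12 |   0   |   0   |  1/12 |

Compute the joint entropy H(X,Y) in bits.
3.4031 bits

H(X,Y) = -Σ_{x,y} P(x,y) log₂ P(x,y). Per-cell terms -P(x,y)·log₂P(x,y):
  X=0: 0.19104, 0.19104, 0.29875, 0.00000
  X=1: 0.37500, 0.29875, 0.00000, 0.29875
  X=2: 0.19104, 0.19104, 0.47147, 0.29875
  X=3: 0.29875, 0.00000, 0.00000, 0.29875
  (cells with P = 0 contribute 0)
Sum of the 16 terms: H(X,Y) = 3.4031 bits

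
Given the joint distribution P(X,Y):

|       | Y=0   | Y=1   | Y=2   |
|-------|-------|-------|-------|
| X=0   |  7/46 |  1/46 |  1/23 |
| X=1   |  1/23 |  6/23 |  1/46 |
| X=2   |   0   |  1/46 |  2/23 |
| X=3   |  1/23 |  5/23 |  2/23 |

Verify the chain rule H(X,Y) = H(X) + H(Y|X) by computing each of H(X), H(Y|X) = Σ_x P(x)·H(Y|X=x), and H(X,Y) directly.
H(X) = 1.8837 bits, H(Y|X) = 1.0770 bits, H(X,Y) = 2.9607 bits

Marginal of X (row sums):
  P(X=0) = 7/46 + 1/46 + 1/23 = 5/23
  P(X=1) = 1/23 + 6/23 + 1/46 = 15/46
  P(X=2) = 0 + 1/46 + 2/23 = 5/46
  P(X=3) = 1/23 + 5/23 + 2/23 = 8/23
H(X) = -[(5/23)·log₂(5/23) + (15/46)·log₂(15/46) + (5/46)·log₂(5/46) + (8/23)·log₂(8/23)]
  = 0.478616 + 0.527175 + 0.348004 + 0.529935 = 1.8837 bits

H(Y|X) = Σ_x P(x)·H(Y|X=x):
  X=0: P(X=0) = 5/23, P(Y|X=0) = (7/10, 1/10, 1/5) → H(Y|X=0) = 1.156780
  X=1: P(X=1) = 15/46, P(Y|X=1) = (2/15, 4/5, 1/15) → H(Y|X=1) = 0.905587
  X=2: P(X=2) = 5/46, P(Y|X=2) = (0, 1/5, 4/5) → H(Y|X=2) = 0.721928
  X=3: P(X=3) = 8/23, P(Y|X=3) = (1/8, 5/8, 1/4) → H(Y|X=3) = 1.298795
H(Y|X) = (5/23)·1.156780 + (15/46)·0.905587 + (5/46)·0.721928 + (8/23)·1.298795 = 1.0770 bits

H(X,Y) = -Σ_{x,y} P(x,y) log₂ P(x,y). Per-cell terms -P(x,y)·log₂P(x,y):
  X=0: 0.413336, 0.120077, 0.196677
  X=1: 0.196677, 0.505722, 0.120077
  X=2: 0.000000, 0.120077, 0.306397
  X=3: 0.196677, 0.478616, 0.306397
  (cells with P = 0 contribute 0)
Sum of the 12 terms: H(X,Y) = 2.9607 bits

Chain rule check:
  H(X) + H(Y|X) = 1.8837 + 1.0770 = 2.9607 bits
  H(X,Y) = 2.9607 bits
✓ Chain rule verified.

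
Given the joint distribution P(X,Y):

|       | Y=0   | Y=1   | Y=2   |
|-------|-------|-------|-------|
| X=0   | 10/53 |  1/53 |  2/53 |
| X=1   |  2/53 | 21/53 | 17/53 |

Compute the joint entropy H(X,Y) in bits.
1.9742 bits

H(X,Y) = -Σ_{x,y} P(x,y) log₂ P(x,y). Per-cell terms -P(x,y)·log₂P(x,y):
  X=0: 0.45396, 0.10807, 0.17841
  X=1: 0.17841, 0.52920, 0.52618
Sum of the 6 terms: H(X,Y) = 1.9742 bits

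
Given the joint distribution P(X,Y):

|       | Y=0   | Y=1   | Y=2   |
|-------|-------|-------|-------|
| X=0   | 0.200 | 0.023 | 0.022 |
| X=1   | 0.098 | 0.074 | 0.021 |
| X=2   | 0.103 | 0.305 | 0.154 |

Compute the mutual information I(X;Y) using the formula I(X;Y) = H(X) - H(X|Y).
0.2313 bits

I(X;Y) = H(X) - H(X|Y)

Marginal of X (row sums):
  P(X=0) = 0.200 + 0.023 + 0.022 = 0.245
  P(X=1) = 0.098 + 0.074 + 0.021 = 0.193
  P(X=2) = 0.103 + 0.305 + 0.154 = 0.562
H(X) = -[0.245·log₂(0.245) + 0.193·log₂(0.193) + 0.562·log₂(0.562)]
  = 0.49714 + 0.45805 + 0.46722 = 1.4224 bits

Marginal of Y (column sums):
  P(Y=0) = 0.200 + 0.098 + 0.103 = 0.401
  P(Y=1) = 0.023 + 0.074 + 0.305 = 0.402
  P(Y=2) = 0.022 + 0.021 + 0.154 = 0.197
H(X|Y) = Σ_y P(y)·H(X|Y=y):
  Y=0: P(Y=0) = 0.401, P(X|Y=0) = (200/401, 98/401, 103/401) → H(X|Y=0) = 1.50102
  Y=1: P(Y=1) = 0.402, P(X|Y=1) = (23/402, 37/201, 305/402) → H(X|Y=1) = 0.98786
  Y=2: P(Y=2) = 0.197, P(X|Y=2) = (22/197, 21/197, 154/197) → H(X|Y=2) = 0.97519
H(X|Y) = 0.401·1.50102 + 0.402·0.98786 + 0.197·0.97519 = 1.1911 bits

I(X;Y) = H(X) - H(X|Y) = 1.4224 - 1.1911 = 0.2313 bits

Cross-check via I(X;Y) = H(X) + H(Y) - H(X,Y): computing H(Y) from the column sums and H(X,Y) from the 9 cells in the same way gives H(Y) = 1.5189 bits and H(X,Y) = 2.7100 bits, so
I(X;Y) = 1.4224 + 1.5189 - 2.7100 = 0.2313 bits ✓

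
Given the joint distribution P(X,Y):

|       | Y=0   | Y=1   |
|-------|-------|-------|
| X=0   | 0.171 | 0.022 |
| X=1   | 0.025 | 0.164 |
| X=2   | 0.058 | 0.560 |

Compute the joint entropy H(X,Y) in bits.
1.8243 bits

H(X,Y) = -Σ_{x,y} P(x,y) log₂ P(x,y). Per-cell terms -P(x,y)·log₂P(x,y):
  X=0: 0.4357, 0.1211
  X=1: 0.1330, 0.4278
  X=2: 0.2383, 0.4684
Sum of the 6 terms: H(X,Y) = 1.8243 bits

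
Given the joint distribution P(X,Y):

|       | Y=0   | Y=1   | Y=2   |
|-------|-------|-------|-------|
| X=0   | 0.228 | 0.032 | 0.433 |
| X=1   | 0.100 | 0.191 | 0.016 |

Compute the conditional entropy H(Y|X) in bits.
1.1622 bits

H(Y|X) = H(X,Y) - H(X)

H(X,Y) = -Σ_{x,y} P(x,y) log₂ P(x,y). Per-cell terms -P(x,y)·log₂P(x,y):
  X=0: 0.48630, 0.15891, 0.52287
  X=1: 0.33219, 0.45618, 0.09545
Sum of the 6 terms: H(X,Y) = 2.0519 bits

Marginal of X (row sums):
  P(X=0) = 0.228 + 0.032 + 0.433 = 0.693
  P(X=1) = 0.100 + 0.191 + 0.016 = 0.307
H(X) = -[0.693·log₂(0.693) + 0.307·log₂(0.307)]
  = 0.36665 + 0.52303 = 0.8897 bits

H(Y|X) = H(X,Y) - H(X) = 2.0519 - 0.8897 = 1.1622 bits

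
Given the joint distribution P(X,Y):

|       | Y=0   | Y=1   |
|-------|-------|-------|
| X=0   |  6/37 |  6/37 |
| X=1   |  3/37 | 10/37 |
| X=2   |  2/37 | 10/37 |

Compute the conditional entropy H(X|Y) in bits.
1.5149 bits

H(X|Y) = H(X,Y) - H(Y)

H(X,Y) = -Σ_{x,y} P(x,y) log₂ P(x,y). Per-cell terms -P(x,y)·log₂P(x,y):
  X=0: 0.42559, 0.42559
  X=1: 0.29388, 0.51014
  X=2: 0.22754, 0.51014
Sum of the 6 terms: H(X,Y) = 2.3929 bits

Marginal of Y (column sums):
  P(Y=0) = 6/37 + 3/37 + 2/37 = 11/37
  P(Y=1) = 6/37 + 10/37 + 10/37 = 26/37
H(Y) = -[(11/37)·log₂(11/37) + (26/37)·log₂(26/37)]
  = 0.52028 + 0.35769 = 0.8780 bits

H(X|Y) = H(X,Y) - H(Y) = 2.3929 - 0.8780 = 1.5149 bits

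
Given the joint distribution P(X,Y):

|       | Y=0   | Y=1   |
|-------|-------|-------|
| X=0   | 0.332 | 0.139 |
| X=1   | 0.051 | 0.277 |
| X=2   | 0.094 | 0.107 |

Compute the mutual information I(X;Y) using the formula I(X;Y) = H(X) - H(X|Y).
0.1814 bits

I(X;Y) = H(X) - H(X|Y)

Marginal of X (row sums):
  P(X=0) = 0.332 + 0.139 = 0.471
  P(X=1) = 0.051 + 0.277 = 0.328
  P(X=2) = 0.094 + 0.107 = 0.201
H(X) = -[0.471·log₂(0.471) + 0.328·log₂(0.328) + 0.201·log₂(0.201)]
  = 0.5116 + 0.5275 + 0.4653 = 1.5044 bits

Marginal of Y (column sums):
  P(Y=0) = 0.332 + 0.051 + 0.094 = 0.477
  P(Y=1) = 0.139 + 0.277 + 0.107 = 0.523
H(X|Y) = Σ_y P(y)·H(X|Y=y):
  Y=0: P(Y=0) = 0.477, P(X|Y=0) = (332/477, 17/159, 94/477) → H(X|Y=0) = 1.1705
  Y=1: P(Y=1) = 0.523, P(X|Y=1) = (139/523, 277/523, 107/523) → H(X|Y=1) = 1.4621
H(X|Y) = 0.477·1.1705 + 0.523·1.4621 = 1.3230 bits

I(X;Y) = H(X) - H(X|Y) = 1.5044 - 1.3230 = 0.1814 bits

Cross-check via I(X;Y) = H(X) + H(Y) - H(X,Y): computing H(Y) from the column sums and H(X,Y) from the 6 cells in the same way gives H(Y) = 0.9985 bits and H(X,Y) = 2.3215 bits, so
I(X;Y) = 1.5044 + 0.9985 - 2.3215 = 0.1814 bits ✓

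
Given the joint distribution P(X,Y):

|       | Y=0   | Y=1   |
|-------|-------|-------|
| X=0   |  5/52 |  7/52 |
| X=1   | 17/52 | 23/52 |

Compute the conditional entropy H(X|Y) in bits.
0.7793 bits

H(X|Y) = H(X,Y) - H(Y)

H(X,Y) = -Σ_{x,y} P(x,y) log₂ P(x,y). Per-cell terms -P(x,y)·log₂P(x,y):
  X=0: 0.32486, 0.38945
  X=1: 0.52732, 0.52054
Sum of the 4 terms: H(X,Y) = 1.7622 bits

Marginal of Y (column sums):
  P(Y=0) = 5/52 + 17/52 = 11/26
  P(Y=1) = 7/52 + 23/52 = 15/26
H(Y) = -[(11/26)·log₂(11/26) + (15/26)·log₂(15/26)]
  = 0.52504 + 0.45782 = 0.9829 bits

H(X|Y) = H(X,Y) - H(Y) = 1.7622 - 0.9829 = 0.7793 bits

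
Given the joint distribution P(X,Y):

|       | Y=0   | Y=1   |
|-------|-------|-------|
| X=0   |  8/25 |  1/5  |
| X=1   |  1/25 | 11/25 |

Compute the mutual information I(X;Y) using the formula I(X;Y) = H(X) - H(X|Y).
0.2442 bits

I(X;Y) = H(X) - H(X|Y)

Marginal of X (row sums):
  P(X=0) = 8/25 + 1/5 = 13/25
  P(X=1) = 1/25 + 11/25 = 12/25
H(X) = -[(13/25)·log₂(13/25) + (12/25)·log₂(12/25)]
  = 0.49058 + 0.50827 = 0.99885 bits

Marginal of Y (column sums):
  P(Y=0) = 8/25 + 1/25 = 9/25
  P(Y=1) = 1/5 + 11/25 = 16/25
H(X|Y) = Σ_y P(y)·H(X|Y=y):
  Y=0: P(Y=0) = 9/25, P(X|Y=0) = (8/9, 1/9) → H(X|Y=0) = 0.50326
  Y=1: P(Y=1) = 16/25, P(X|Y=1) = (5/16, 11/16) → H(X|Y=1) = 0.89604
H(X|Y) = (9/25)·0.50326 + (16/25)·0.89604 = 0.75464 bits

I(X;Y) = H(X) - H(X|Y) = 0.99885 - 0.75464 = 0.2442 bits

Cross-check via I(X;Y) = H(X) + H(Y) - H(X,Y): computing H(Y) from the column sums and H(X,Y) from the 4 cells in the same way gives H(Y) = 0.94268 bits and H(X,Y) = 1.69732 bits, so
I(X;Y) = 0.99885 + 0.94268 - 1.69732 = 0.2442 bits ✓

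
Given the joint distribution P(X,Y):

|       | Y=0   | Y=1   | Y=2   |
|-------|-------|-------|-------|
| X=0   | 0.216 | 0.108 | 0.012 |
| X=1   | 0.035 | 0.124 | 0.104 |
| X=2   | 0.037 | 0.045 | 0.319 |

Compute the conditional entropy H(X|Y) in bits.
1.1337 bits

H(X|Y) = H(X,Y) - H(Y)

H(X,Y) = -Σ_{x,y} P(x,y) log₂ P(x,y). Per-cell terms -P(x,y)·log₂P(x,y):
  X=0: 0.477554, 0.346777, 0.076570
  X=1: 0.169278, 0.373437, 0.339596
  X=2: 0.175984, 0.201327, 0.525831
Sum of the 9 terms: H(X,Y) = 2.68635 bits

Marginal of Y (column sums):
  P(Y=0) = 0.216 + 0.035 + 0.037 = 0.288
  P(Y=1) = 0.108 + 0.124 + 0.045 = 0.277
  P(Y=2) = 0.012 + 0.104 + 0.319 = 0.435
H(Y) = -[0.288·log₂(0.288) + 0.277·log₂(0.277) + 0.435·log₂(0.435)]
  = 0.517207 + 0.513016 + 0.522397 = 1.55262 bits

H(X|Y) = H(X,Y) - H(Y) = 2.68635 - 1.55262 = 1.1337 bits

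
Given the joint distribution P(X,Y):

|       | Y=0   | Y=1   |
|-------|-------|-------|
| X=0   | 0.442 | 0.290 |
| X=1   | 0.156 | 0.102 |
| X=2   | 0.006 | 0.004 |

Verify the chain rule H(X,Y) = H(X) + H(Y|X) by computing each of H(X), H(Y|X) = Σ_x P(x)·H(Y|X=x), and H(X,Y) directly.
H(X) = 0.9002 bits, H(Y|X) = 0.9686 bits, H(X,Y) = 1.8687 bits

Marginal of X (row sums):
  P(X=0) = 0.442 + 0.290 = 0.732
  P(X=1) = 0.156 + 0.102 = 0.258
  P(X=2) = 0.006 + 0.004 = 0.010
H(X) = -[0.732·log₂(0.732) + 0.258·log₂(0.258) + 0.010·log₂(0.010)]
  = 0.3295 + 0.5043 + 0.0664 = 0.9002 bits

H(Y|X) = Σ_x P(x)·H(Y|X=x):
  X=0: P(X=0) = 0.732, P(Y|X=0) = (221/366, 145/366) → H(Y|X=0) = 0.9687
  X=1: P(X=1) = 0.258, P(Y|X=1) = (26/43, 17/43) → H(Y|X=1) = 0.9682
  X=2: P(X=2) = 0.010, P(Y|X=2) = (3/5, 2/5) → H(Y|X=2) = 0.9710
H(Y|X) = 0.732·0.9687 + 0.258·0.9682 + 0.010·0.9710 = 0.9686 bits

H(X,Y) = -Σ_{x,y} P(x,y) log₂ P(x,y). Per-cell terms -P(x,y)·log₂P(x,y):
  X=0: 0.5206, 0.5179
  X=1: 0.4181, 0.3359
  X=2: 0.0443, 0.0319
Sum of the 6 terms: H(X,Y) = 1.8687 bits

Chain rule check:
  H(X) + H(Y|X) = 0.9002 + 0.9686 = 1.8688 bits
  H(X,Y) = 1.8687 bits
✓ Chain rule verified (Δ = 0.0001 is 4-dp rounding noise: each of the three values was rounded independently).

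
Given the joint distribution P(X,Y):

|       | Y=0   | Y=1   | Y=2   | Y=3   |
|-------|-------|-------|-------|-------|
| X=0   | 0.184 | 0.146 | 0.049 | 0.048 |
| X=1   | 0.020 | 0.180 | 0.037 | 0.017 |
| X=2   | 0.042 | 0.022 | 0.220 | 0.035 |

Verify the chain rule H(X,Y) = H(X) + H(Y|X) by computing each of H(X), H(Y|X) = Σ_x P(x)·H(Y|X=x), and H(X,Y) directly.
H(X) = 1.5522 bits, H(Y|X) = 1.5231 bits, H(X,Y) = 3.0753 bits

Marginal of X (row sums):
  P(X=0) = 0.184 + 0.146 + 0.049 + 0.048 = 0.427
  P(X=1) = 0.020 + 0.180 + 0.037 + 0.017 = 0.254
  P(X=2) = 0.042 + 0.022 + 0.220 + 0.035 = 0.319
H(X) = -[0.427·log₂(0.427) + 0.254·log₂(0.254) + 0.319·log₂(0.319)]
  = 0.52422 + 0.50218 + 0.52583 = 1.5522 bits

H(Y|X) = Σ_x P(x)·H(Y|X=x):
  X=0: P(X=0) = 0.427, P(Y|X=0) = (184/427, 146/427, 7/61, 48/427) → H(Y|X=0) = 1.76561
  X=1: P(X=1) = 0.254, P(Y|X=1) = (10/127, 90/127, 37/254, 17/254) → H(Y|X=1) = 1.30676
  X=2: P(X=2) = 0.319, P(Y|X=2) = (42/319, 2/29, 20/29, 35/319) → H(Y|X=2) = 1.37068
H(Y|X) = 0.427·1.76561 + 0.254·1.30676 + 0.319·1.37068 = 1.5231 bits

H(X,Y) = -Σ_{x,y} P(x,y) log₂ P(x,y). Per-cell terms -P(x,y)·log₂P(x,y):
  X=0: 0.44937, 0.40529, 0.21320, 0.21028
  X=1: 0.11288, 0.44531, 0.17598, 0.09993
  X=2: 0.19209, 0.12114, 0.48057, 0.16928
Sum of the 12 terms: H(X,Y) = 3.0753 bits

Chain rule check:
  H(X) + H(Y|X) = 1.5522 + 1.5231 = 3.0753 bits
  H(X,Y) = 3.0753 bits
✓ Chain rule verified.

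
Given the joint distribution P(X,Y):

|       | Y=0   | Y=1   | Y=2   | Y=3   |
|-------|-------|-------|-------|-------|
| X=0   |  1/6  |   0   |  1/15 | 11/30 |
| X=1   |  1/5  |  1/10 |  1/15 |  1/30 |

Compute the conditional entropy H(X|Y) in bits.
0.6633 bits

H(X|Y) = H(X,Y) - H(Y)

H(X,Y) = -Σ_{x,y} P(x,y) log₂ P(x,y). Per-cell terms -P(x,y)·log₂P(x,y):
  X=0: 0.43083, 0.00000, 0.26046, 0.53073
  X=1: 0.46439, 0.33219, 0.26046, 0.16356
  (cells with P = 0 contribute 0)
Sum of the 8 terms: H(X,Y) = 2.4426 bits

Marginal of Y (column sums):
  P(Y=0) = 1/6 + 1/5 = 11/30
  P(Y=1) = 0 + 1/10 = 1/10
  P(Y=2) = 1/15 + 1/15 = 2/15
  P(Y=3) = 11/30 + 1/30 = 2/5
H(Y) = -[(11/30)·log₂(11/30) + (1/10)·log₂(1/10) + (2/15)·log₂(2/15) + (2/5)·log₂(2/5)]
  = 0.53073 + 0.33219 + 0.38759 + 0.52877 = 1.7793 bits

H(X|Y) = H(X,Y) - H(Y) = 2.4426 - 1.7793 = 0.6633 bits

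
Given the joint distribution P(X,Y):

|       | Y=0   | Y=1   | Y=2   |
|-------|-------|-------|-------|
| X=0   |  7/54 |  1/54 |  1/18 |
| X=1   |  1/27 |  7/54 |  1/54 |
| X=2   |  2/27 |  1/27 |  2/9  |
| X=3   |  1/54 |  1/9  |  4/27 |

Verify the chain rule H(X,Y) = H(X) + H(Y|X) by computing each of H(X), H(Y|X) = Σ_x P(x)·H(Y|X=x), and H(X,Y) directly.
H(X) = 1.9598 bits, H(Y|X) = 1.2287 bits, H(X,Y) = 3.1885 bits

Marginal of X (row sums):
  P(X=0) = 7/54 + 1/54 + 1/18 = 11/54
  P(X=1) = 1/27 + 7/54 + 1/54 = 5/27
  P(X=2) = 2/27 + 1/27 + 2/9 = 1/3
  P(X=3) = 1/54 + 1/9 + 4/27 = 5/18
H(X) = -[(11/54)·log₂(11/54) + (5/27)·log₂(5/27) + (1/3)·log₂(1/3) + (5/18)·log₂(5/18)]
  = 0.46759 + 0.45055 + 0.52832 + 0.51333 = 1.9598 bits

H(Y|X) = Σ_x P(x)·H(Y|X=x):
  X=0: P(X=0) = 11/54, P(Y|X=0) = (7/11, 1/11, 3/11) → H(Y|X=0) = 1.24067
  X=1: P(X=1) = 5/27, P(Y|X=1) = (1/5, 7/10, 1/10) → H(Y|X=1) = 1.15678
  X=2: P(X=2) = 1/3, P(Y|X=2) = (2/9, 1/9, 2/3) → H(Y|X=2) = 1.22439
  X=3: P(X=3) = 5/18, P(Y|X=3) = (1/15, 2/5, 8/15) → H(Y|X=3) = 1.27291
H(Y|X) = (11/54)·1.24067 + (5/27)·1.15678 + (1/3)·1.22439 + (5/18)·1.27291 = 1.2287 bits

H(X,Y) = -Σ_{x,y} P(x,y) log₂ P(x,y). Per-cell terms -P(x,y)·log₂P(x,y):
  X=0: 0.38209, 0.10657, 0.23166
  X=1: 0.17611, 0.38209, 0.10657
  X=2: 0.27814, 0.17611, 0.48221
  X=3: 0.10657, 0.35221, 0.40813
Sum of the 12 terms: H(X,Y) = 3.1885 bits

Chain rule check:
  H(X) + H(Y|X) = 1.9598 + 1.2287 = 3.1885 bits
  H(X,Y) = 3.1885 bits
✓ Chain rule verified.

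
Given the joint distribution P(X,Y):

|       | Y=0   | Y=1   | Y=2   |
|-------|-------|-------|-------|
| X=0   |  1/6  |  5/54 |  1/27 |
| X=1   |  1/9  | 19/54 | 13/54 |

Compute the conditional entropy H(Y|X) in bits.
1.4251 bits

H(Y|X) = H(X,Y) - H(X)

H(X,Y) = -Σ_{x,y} P(x,y) log₂ P(x,y). Per-cell terms -P(x,y)·log₂P(x,y):
  X=0: 0.4308, 0.3179, 0.1761
  X=1: 0.3522, 0.5302, 0.4946
Sum of the 6 terms: H(X,Y) = 2.3018 bits

Marginal of X (row sums):
  P(X=0) = 1/6 + 5/54 + 1/27 = 8/27
  P(X=1) = 1/9 + 19/54 + 13/54 = 19/27
H(X) = -[(8/27)·log₂(8/27) + (19/27)·log₂(19/27)]
  = 0.5200 + 0.3567 = 0.8767 bits

H(Y|X) = H(X,Y) - H(X) = 2.3018 - 0.8767 = 1.4251 bits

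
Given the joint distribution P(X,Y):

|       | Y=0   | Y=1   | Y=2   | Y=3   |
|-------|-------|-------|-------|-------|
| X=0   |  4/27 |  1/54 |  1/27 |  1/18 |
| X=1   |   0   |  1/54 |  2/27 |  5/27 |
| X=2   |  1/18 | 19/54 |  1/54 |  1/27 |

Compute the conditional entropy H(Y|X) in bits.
1.2697 bits

H(Y|X) = H(X,Y) - H(X)

H(X,Y) = -Σ_{x,y} P(x,y) log₂ P(x,y). Per-cell terms -P(x,y)·log₂P(x,y):
  X=0: 0.4081, 0.1066, 0.1761, 0.2317
  X=1: 0.0000, 0.1066, 0.2781, 0.4505
  X=2: 0.2317, 0.5302, 0.1066, 0.1761
  (cells with P = 0 contribute 0)
Sum of the 12 terms: H(X,Y) = 2.8023 bits

Marginal of X (row sums):
  P(X=0) = 4/27 + 1/54 + 1/27 + 1/18 = 7/27
  P(X=1) = 0 + 1/54 + 2/27 + 5/27 = 5/18
  P(X=2) = 1/18 + 19/54 + 1/54 + 1/27 = 25/54
H(X) = -[(7/27)·log₂(7/27) + (5/18)·log₂(5/18) + (25/54)·log₂(25/54)]
  = 0.5049 + 0.5133 + 0.5144 = 1.5326 bits

H(Y|X) = H(X,Y) - H(X) = 2.8023 - 1.5326 = 1.2697 bits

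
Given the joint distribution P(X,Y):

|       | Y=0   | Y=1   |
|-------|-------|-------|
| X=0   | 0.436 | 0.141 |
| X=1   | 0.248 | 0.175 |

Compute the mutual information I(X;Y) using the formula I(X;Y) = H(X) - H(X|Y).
0.0232 bits

I(X;Y) = H(X) - H(X|Y)

Marginal of X (row sums):
  P(X=0) = 0.436 + 0.141 = 0.577
  P(X=1) = 0.248 + 0.175 = 0.423
H(X) = -[0.577·log₂(0.577) + 0.423·log₂(0.423)]
  = 0.45777 + 0.52506 = 0.9828 bits

Marginal of Y (column sums):
  P(Y=0) = 0.436 + 0.248 = 0.684
  P(Y=1) = 0.141 + 0.175 = 0.316
H(X|Y) = Σ_y P(y)·H(X|Y=y):
  Y=0: P(Y=0) = 0.684, P(X|Y=0) = (109/171, 62/171) → H(X|Y=0) = 0.94480
  Y=1: P(Y=1) = 0.316, P(X|Y=1) = (141/316, 175/316) → H(X|Y=1) = 0.99163
H(X|Y) = 0.684·0.94480 + 0.316·0.99163 = 0.9596 bits

I(X;Y) = H(X) - H(X|Y) = 0.9828 - 0.9596 = 0.0232 bits

Cross-check via I(X;Y) = H(X) + H(Y) - H(X,Y): computing H(Y) from the column sums and H(X,Y) from the 4 cells in the same way gives H(Y) = 0.9000 bits and H(X,Y) = 1.8596 bits, so
I(X;Y) = 0.9828 + 0.9000 - 1.8596 = 0.0232 bits ✓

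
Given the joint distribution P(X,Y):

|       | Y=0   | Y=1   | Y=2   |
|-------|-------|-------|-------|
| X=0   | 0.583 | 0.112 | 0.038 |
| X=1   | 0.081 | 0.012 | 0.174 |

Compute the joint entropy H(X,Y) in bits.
1.7961 bits

H(X,Y) = -Σ_{x,y} P(x,y) log₂ P(x,y). Per-cell terms -P(x,y)·log₂P(x,y):
  X=0: 0.4538, 0.3537, 0.1793
  X=1: 0.2937, 0.0766, 0.4390
Sum of the 6 terms: H(X,Y) = 1.7961 bits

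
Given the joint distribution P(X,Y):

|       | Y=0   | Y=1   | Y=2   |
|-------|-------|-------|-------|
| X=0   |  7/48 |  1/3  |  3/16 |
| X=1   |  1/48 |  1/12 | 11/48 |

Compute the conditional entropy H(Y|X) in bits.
1.3701 bits

H(Y|X) = H(X,Y) - H(X)

H(X,Y) = -Σ_{x,y} P(x,y) log₂ P(x,y). Per-cell terms -P(x,y)·log₂P(x,y):
  X=0: 0.4051, 0.5283, 0.4528
  X=1: 0.1164, 0.2987, 0.4871
Sum of the 6 terms: H(X,Y) = 2.2884 bits

Marginal of X (row sums):
  P(X=0) = 7/48 + 1/3 + 3/16 = 2/3
  P(X=1) = 1/48 + 1/12 + 11/48 = 1/3
H(X) = -[(2/3)·log₂(2/3) + (1/3)·log₂(1/3)]
  = 0.3900 + 0.5283 = 0.9183 bits

H(Y|X) = H(X,Y) - H(X) = 2.2884 - 0.9183 = 1.3701 bits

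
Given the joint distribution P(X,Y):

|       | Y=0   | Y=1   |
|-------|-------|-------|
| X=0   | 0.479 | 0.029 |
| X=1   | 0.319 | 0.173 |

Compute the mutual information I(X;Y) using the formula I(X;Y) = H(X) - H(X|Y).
0.1052 bits

I(X;Y) = H(X) - H(X|Y)

Marginal of X (row sums):
  P(X=0) = 0.479 + 0.029 = 0.508
  P(X=1) = 0.319 + 0.173 = 0.492
H(X) = -[0.508·log₂(0.508) + 0.492·log₂(0.492)]
  = 0.4964 + 0.5034 = 0.9998 bits

Marginal of Y (column sums):
  P(Y=0) = 0.479 + 0.319 = 0.798
  P(Y=1) = 0.029 + 0.173 = 0.202
H(X|Y) = Σ_y P(y)·H(X|Y=y):
  Y=0: P(Y=0) = 0.798, P(X|Y=0) = (479/798, 319/798) → H(X|Y=0) = 0.9708
  Y=1: P(Y=1) = 0.202, P(X|Y=1) = (29/202, 173/202) → H(X|Y=1) = 0.5935
H(X|Y) = 0.798·0.9708 + 0.202·0.5935 = 0.8946 bits

I(X;Y) = H(X) - H(X|Y) = 0.9998 - 0.8946 = 0.1052 bits

Cross-check via I(X;Y) = H(X) + H(Y) - H(X,Y): computing H(Y) from the column sums and H(X,Y) from the 4 cells in the same way gives H(Y) = 0.7259 bits and H(X,Y) = 1.6205 bits, so
I(X;Y) = 0.9998 + 0.7259 - 1.6205 = 0.1052 bits ✓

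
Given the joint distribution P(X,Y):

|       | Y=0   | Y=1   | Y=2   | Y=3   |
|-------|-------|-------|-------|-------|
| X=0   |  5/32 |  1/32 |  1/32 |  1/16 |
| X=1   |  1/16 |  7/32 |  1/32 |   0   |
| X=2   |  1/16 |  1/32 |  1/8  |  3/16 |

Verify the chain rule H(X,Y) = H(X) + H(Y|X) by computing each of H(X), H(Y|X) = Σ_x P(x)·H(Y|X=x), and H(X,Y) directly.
H(X) = 1.5671 bits, H(Y|X) = 1.5339 bits, H(X,Y) = 3.1009 bits

Marginal of X (row sums):
  P(X=0) = 5/32 + 1/32 + 1/32 + 1/16 = 9/32
  P(X=1) = 1/16 + 7/32 + 1/32 + 0 = 5/16
  P(X=2) = 1/16 + 1/32 + 1/8 + 3/16 = 13/32
H(X) = -[(9/32)·log₂(9/32) + (5/16)·log₂(5/16) + (13/32)·log₂(13/32)]
  = 0.51471 + 0.52440 + 0.52795 = 1.5671 bits

H(Y|X) = Σ_x P(x)·H(Y|X=x):
  X=0: P(X=0) = 9/32, P(Y|X=0) = (5/9, 1/9, 1/9, 2/9) → H(Y|X=0) = 1.65774
  X=1: P(X=1) = 5/16, P(Y|X=1) = (1/5, 7/10, 1/10, 0) → H(Y|X=1) = 1.15678
  X=2: P(X=2) = 13/32, P(Y|X=2) = (2/13, 1/13, 4/13, 6/13) → H(Y|X=2) = 1.73815
H(Y|X) = (9/32)·1.65774 + (5/16)·1.15678 + (13/32)·1.73815 = 1.5339 bits

H(X,Y) = -Σ_{x,y} P(x,y) log₂ P(x,y). Per-cell terms -P(x,y)·log₂P(x,y):
  X=0: 0.41845, 0.15625, 0.15625, 0.25000
  X=1: 0.25000, 0.47964, 0.15625, 0.00000
  X=2: 0.25000, 0.15625, 0.37500, 0.45282
  (cells with P = 0 contribute 0)
Sum of the 12 terms: H(X,Y) = 3.1009 bits

Chain rule check:
  H(X) + H(Y|X) = 1.5671 + 1.5339 = 3.1010 bits
  H(X,Y) = 3.1009 bits
✓ Chain rule verified (Δ = 0.0001 is 4-dp rounding noise: each of the three values was rounded independently).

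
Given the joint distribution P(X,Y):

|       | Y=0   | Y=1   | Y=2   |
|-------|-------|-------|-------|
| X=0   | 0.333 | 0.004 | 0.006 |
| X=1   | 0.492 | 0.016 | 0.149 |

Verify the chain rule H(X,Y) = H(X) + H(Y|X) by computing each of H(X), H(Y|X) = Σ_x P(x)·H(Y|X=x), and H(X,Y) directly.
H(X) = 0.9277 bits, H(Y|X) = 0.6849 bits, H(X,Y) = 1.6126 bits

Marginal of X (row sums):
  P(X=0) = 0.333 + 0.004 + 0.006 = 0.343
  P(X=1) = 0.492 + 0.016 + 0.149 = 0.657
H(X) = -[0.343·log₂(0.343) + 0.657·log₂(0.657)]
  = 0.5295 + 0.3982 = 0.9277 bits

H(Y|X) = Σ_x P(x)·H(Y|X=x):
  X=0: P(X=0) = 0.343, P(Y|X=0) = (333/343, 4/343, 6/343) → H(Y|X=0) = 0.2184
  X=1: P(X=1) = 0.657, P(Y|X=1) = (164/219, 16/657, 149/657) → H(Y|X=1) = 0.9284
H(Y|X) = 0.343·0.2184 + 0.657·0.9284 = 0.6849 bits

H(X,Y) = -Σ_{x,y} P(x,y) log₂ P(x,y). Per-cell terms -P(x,y)·log₂P(x,y):
  X=0: 0.5283, 0.0319, 0.0443
  X=1: 0.5034, 0.0955, 0.4092
Sum of the 6 terms: H(X,Y) = 1.6126 bits

Chain rule check:
  H(X) + H(Y|X) = 0.9277 + 0.6849 = 1.6126 bits
  H(X,Y) = 1.6126 bits
✓ Chain rule verified.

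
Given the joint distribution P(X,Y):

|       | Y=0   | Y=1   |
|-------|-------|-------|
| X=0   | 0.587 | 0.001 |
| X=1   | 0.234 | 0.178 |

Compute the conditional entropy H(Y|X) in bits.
0.4171 bits

H(Y|X) = H(X,Y) - H(X)

H(X,Y) = -Σ_{x,y} P(x,y) log₂ P(x,y). Per-cell terms -P(x,y)·log₂P(x,y):
  X=0: 0.451149, 0.009966
  X=1: 0.490328, 0.443229
Sum of the 4 terms: H(X,Y) = 1.39467 bits

Marginal of X (row sums):
  P(X=0) = 0.587 + 0.001 = 0.588
  P(X=1) = 0.234 + 0.178 = 0.412
H(X) = -[0.588·log₂(0.588) + 0.412·log₂(0.412)]
  = 0.450474 + 0.527065 = 0.97754 bits

H(Y|X) = H(X,Y) - H(X) = 1.39467 - 0.97754 = 0.4171 bits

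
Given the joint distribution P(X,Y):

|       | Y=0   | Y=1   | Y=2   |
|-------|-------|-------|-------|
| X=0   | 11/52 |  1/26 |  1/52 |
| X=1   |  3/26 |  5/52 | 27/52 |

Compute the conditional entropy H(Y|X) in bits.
1.0994 bits

H(Y|X) = H(X,Y) - H(X)

H(X,Y) = -Σ_{x,y} P(x,y) log₂ P(x,y). Per-cell terms -P(x,y)·log₂P(x,y):
  X=0: 0.47406, 0.18079, 0.10962
  X=1: 0.35948, 0.32486, 0.49096
Sum of the 6 terms: H(X,Y) = 1.9398 bits

Marginal of X (row sums):
  P(X=0) = 11/52 + 1/26 + 1/52 = 7/26
  P(X=1) = 3/26 + 5/52 + 27/52 = 19/26
H(X) = -[(7/26)·log₂(7/26) + (19/26)·log₂(19/26)]
  = 0.50968 + 0.33068 = 0.8404 bits

H(Y|X) = H(X,Y) - H(X) = 1.9398 - 0.8404 = 1.0994 bits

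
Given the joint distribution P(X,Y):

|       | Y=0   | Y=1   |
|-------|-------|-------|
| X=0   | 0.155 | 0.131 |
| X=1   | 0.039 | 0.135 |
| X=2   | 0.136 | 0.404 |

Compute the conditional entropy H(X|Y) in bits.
1.3784 bits

H(X|Y) = H(X,Y) - H(Y)

H(X,Y) = -Σ_{x,y} P(x,y) log₂ P(x,y). Per-cell terms -P(x,y)·log₂P(x,y):
  X=0: 0.4169, 0.3841
  X=1: 0.1825, 0.3900
  X=2: 0.3915, 0.5283
Sum of the 6 terms: H(X,Y) = 2.2933 bits

Marginal of Y (column sums):
  P(Y=0) = 0.155 + 0.039 + 0.136 = 0.330
  P(Y=1) = 0.131 + 0.135 + 0.404 = 0.670
H(Y) = -[0.330·log₂(0.330) + 0.670·log₂(0.670)]
  = 0.5278 + 0.3871 = 0.9149 bits

H(X|Y) = H(X,Y) - H(Y) = 2.2933 - 0.9149 = 1.3784 bits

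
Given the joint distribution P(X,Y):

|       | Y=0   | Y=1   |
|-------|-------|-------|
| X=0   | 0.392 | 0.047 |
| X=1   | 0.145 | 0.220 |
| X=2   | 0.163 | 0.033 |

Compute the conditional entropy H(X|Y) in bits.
1.3292 bits

H(X|Y) = H(X,Y) - H(Y)

H(X,Y) = -Σ_{x,y} P(x,y) log₂ P(x,y). Per-cell terms -P(x,y)·log₂P(x,y):
  X=0: 0.5296, 0.2073
  X=1: 0.4040, 0.4806
  X=2: 0.4266, 0.1624
Sum of the 6 terms: H(X,Y) = 2.2105 bits

Marginal of Y (column sums):
  P(Y=0) = 0.392 + 0.145 + 0.163 = 0.700
  P(Y=1) = 0.047 + 0.220 + 0.033 = 0.300
H(Y) = -[0.700·log₂(0.700) + 0.300·log₂(0.300)]
  = 0.3602 + 0.5211 = 0.8813 bits

H(X|Y) = H(X,Y) - H(Y) = 2.2105 - 0.8813 = 1.3292 bits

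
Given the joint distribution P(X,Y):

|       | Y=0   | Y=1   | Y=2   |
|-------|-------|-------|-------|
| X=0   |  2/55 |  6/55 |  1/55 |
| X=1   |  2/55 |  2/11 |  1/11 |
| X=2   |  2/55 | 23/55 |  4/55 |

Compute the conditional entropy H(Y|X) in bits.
1.1003 bits

H(Y|X) = H(X,Y) - H(X)

H(X,Y) = -Σ_{x,y} P(x,y) log₂ P(x,y). Per-cell terms -P(x,y)·log₂P(x,y):
  X=0: 0.17387, 0.34870, 0.10512
  X=1: 0.17387, 0.44717, 0.31449
  X=2: 0.17387, 0.52599, 0.27501
Sum of the 9 terms: H(X,Y) = 2.5381 bits

Marginal of X (row sums):
  P(X=0) = 2/55 + 6/55 + 1/55 = 9/55
  P(X=1) = 2/55 + 2/11 + 1/11 = 17/55
  P(X=2) = 2/55 + 23/55 + 4/55 = 29/55
H(X) = -[(9/55)·log₂(9/55) + (17/55)·log₂(17/55) + (29/55)·log₂(29/55)]
  = 0.42733 + 0.52357 + 0.48687 = 1.4378 bits

H(Y|X) = H(X,Y) - H(X) = 2.5381 - 1.4378 = 1.1003 bits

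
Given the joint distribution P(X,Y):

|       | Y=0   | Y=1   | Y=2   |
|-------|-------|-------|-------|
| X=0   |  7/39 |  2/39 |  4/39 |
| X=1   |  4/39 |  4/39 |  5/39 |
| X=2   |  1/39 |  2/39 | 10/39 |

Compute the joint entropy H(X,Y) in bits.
2.9141 bits

H(X,Y) = -Σ_{x,y} P(x,y) log₂ P(x,y). Per-cell terms -P(x,y)·log₂P(x,y):
  X=0: 0.44478, 0.21976, 0.33696
  X=1: 0.33696, 0.33696, 0.37993
  X=2: 0.13552, 0.21976, 0.50345
Sum of the 9 terms: H(X,Y) = 2.9141 bits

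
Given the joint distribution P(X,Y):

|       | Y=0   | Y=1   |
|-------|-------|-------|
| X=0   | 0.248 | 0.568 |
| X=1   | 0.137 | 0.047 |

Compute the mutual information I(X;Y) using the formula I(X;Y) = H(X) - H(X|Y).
0.0877 bits

I(X;Y) = H(X) - H(X|Y)

Marginal of X (row sums):
  P(X=0) = 0.248 + 0.568 = 0.816
  P(X=1) = 0.137 + 0.047 = 0.184
H(X) = -[0.816·log₂(0.816) + 0.184·log₂(0.184)]
  = 0.239381 + 0.449369 = 0.68875 bits

Marginal of Y (column sums):
  P(Y=0) = 0.248 + 0.137 = 0.385
  P(Y=1) = 0.568 + 0.047 = 0.615
H(X|Y) = Σ_y P(y)·H(X|Y=y):
  Y=0: P(Y=0) = 0.385, P(X|Y=0) = (248/385, 137/385) → H(X|Y=0) = 0.939179
  Y=1: P(Y=1) = 0.615, P(X|Y=1) = (568/615, 47/615) → H(X|Y=1) = 0.389447
H(X|Y) = 0.385·0.939179 + 0.615·0.389447 = 0.60109 bits

I(X;Y) = H(X) - H(X|Y) = 0.68875 - 0.60109 = 0.0877 bits

Cross-check via I(X;Y) = H(X) + H(Y) - H(X,Y): computing H(Y) from the column sums and H(X,Y) from the 4 cells in the same way gives H(Y) = 0.96150 bits and H(X,Y) = 1.56259 bits, so
I(X;Y) = 0.68875 + 0.96150 - 1.56259 = 0.0877 bits ✓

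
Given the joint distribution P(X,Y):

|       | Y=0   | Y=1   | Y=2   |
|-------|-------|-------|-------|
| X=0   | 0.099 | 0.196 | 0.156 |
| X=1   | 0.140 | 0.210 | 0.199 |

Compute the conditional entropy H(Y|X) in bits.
1.5496 bits

H(Y|X) = H(X,Y) - H(X)

H(X,Y) = -Σ_{x,y} P(x,y) log₂ P(x,y). Per-cell terms -P(x,y)·log₂P(x,y):
  X=0: 0.33031, 0.46081, 0.41814
  X=1: 0.39711, 0.47282, 0.46350
Sum of the 6 terms: H(X,Y) = 2.5427 bits

Marginal of X (row sums):
  P(X=0) = 0.099 + 0.196 + 0.156 = 0.451
  P(X=1) = 0.140 + 0.210 + 0.199 = 0.549
H(X) = -[0.451·log₂(0.451) + 0.549·log₂(0.549)]
  = 0.51811 + 0.47495 = 0.9931 bits

H(Y|X) = H(X,Y) - H(X) = 2.5427 - 0.9931 = 1.5496 bits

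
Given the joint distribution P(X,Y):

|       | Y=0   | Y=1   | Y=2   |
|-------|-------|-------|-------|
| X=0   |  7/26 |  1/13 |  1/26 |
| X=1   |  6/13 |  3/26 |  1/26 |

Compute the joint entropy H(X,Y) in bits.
2.0302 bits

H(X,Y) = -Σ_{x,y} P(x,y) log₂ P(x,y). Per-cell terms -P(x,y)·log₂P(x,y):
  X=0: 0.5097, 0.2846, 0.1808
  X=1: 0.5148, 0.3595, 0.1808
Sum of the 6 terms: H(X,Y) = 2.0302 bits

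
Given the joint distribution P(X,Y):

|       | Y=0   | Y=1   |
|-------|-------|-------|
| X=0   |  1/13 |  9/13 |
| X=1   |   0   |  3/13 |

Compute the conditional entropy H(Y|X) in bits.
0.3608 bits

H(Y|X) = H(X,Y) - H(X)

H(X,Y) = -Σ_{x,y} P(x,y) log₂ P(x,y). Per-cell terms -P(x,y)·log₂P(x,y):
  X=0: 0.28465, 0.36728
  X=1: 0.00000, 0.48819
  (cells with P = 0 contribute 0)
Sum of the 4 terms: H(X,Y) = 1.14012 bits

Marginal of X (row sums):
  P(X=0) = 1/13 + 9/13 = 10/13
  P(X=1) = 0 + 3/13 = 3/13
H(X) = -[(10/13)·log₂(10/13) + (3/13)·log₂(3/13)]
  = 0.29116 + 0.48819 = 0.77935 bits

H(Y|X) = H(X,Y) - H(X) = 1.14012 - 0.77935 = 0.3608 bits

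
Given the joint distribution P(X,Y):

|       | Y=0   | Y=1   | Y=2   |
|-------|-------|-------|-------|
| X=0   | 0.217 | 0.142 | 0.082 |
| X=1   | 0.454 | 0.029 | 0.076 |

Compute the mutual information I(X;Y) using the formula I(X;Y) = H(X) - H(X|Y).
0.1105 bits

I(X;Y) = H(X) - H(X|Y)

Marginal of X (row sums):
  P(X=0) = 0.217 + 0.142 + 0.082 = 0.441
  P(X=1) = 0.454 + 0.029 + 0.076 = 0.559
H(X) = -[0.441·log₂(0.441) + 0.559·log₂(0.559)]
  = 0.520887 + 0.469046 = 0.98993 bits

Marginal of Y (column sums):
  P(Y=0) = 0.217 + 0.454 = 0.671
  P(Y=1) = 0.142 + 0.029 = 0.171
  P(Y=2) = 0.082 + 0.076 = 0.158
H(X|Y) = Σ_y P(y)·H(X|Y=y):
  Y=0: P(Y=0) = 0.671, P(X|Y=0) = (217/671, 454/671) → H(X|Y=0) = 0.908038
  Y=1: P(Y=1) = 0.171, P(X|Y=1) = (142/171, 29/171) → H(X|Y=1) = 0.656767
  Y=2: P(Y=2) = 0.158, P(X|Y=2) = (41/79, 38/79) → H(X|Y=2) = 0.998960
H(X|Y) = 0.671·0.908038 + 0.171·0.656767 + 0.158·0.998960 = 0.87944 bits

I(X;Y) = H(X) - H(X|Y) = 0.98993 - 0.87944 = 0.1105 bits

Cross-check via I(X;Y) = H(X) + H(Y) - H(X,Y): computing H(Y) from the column sums and H(X,Y) from the 6 cells in the same way gives H(Y) = 1.24253 bits and H(X,Y) = 2.12197 bits, so
I(X;Y) = 0.98993 + 1.24253 - 2.12197 = 0.1105 bits ✓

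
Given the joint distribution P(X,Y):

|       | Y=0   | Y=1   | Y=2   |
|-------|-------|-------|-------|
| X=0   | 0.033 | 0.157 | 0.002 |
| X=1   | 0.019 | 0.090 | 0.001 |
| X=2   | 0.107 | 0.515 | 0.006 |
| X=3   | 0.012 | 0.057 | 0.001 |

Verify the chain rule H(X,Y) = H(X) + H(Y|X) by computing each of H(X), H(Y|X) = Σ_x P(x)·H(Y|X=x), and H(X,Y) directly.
H(X) = 1.4975 bits, H(Y|X) = 0.7380 bits, H(X,Y) = 2.2354 bits

Marginal of X (row sums):
  P(X=0) = 0.033 + 0.157 + 0.002 = 0.192
  P(X=1) = 0.019 + 0.090 + 0.001 = 0.110
  P(X=2) = 0.107 + 0.515 + 0.006 = 0.628
  P(X=3) = 0.012 + 0.057 + 0.001 = 0.070
H(X) = -[0.192·log₂(0.192) + 0.110·log₂(0.110) + 0.628·log₂(0.628) + 0.070·log₂(0.070)]
  = 0.45712 + 0.35029 + 0.42149 + 0.26856 = 1.4975 bits

H(Y|X) = Σ_x P(x)·H(Y|X=x):
  X=0: P(X=0) = 0.192, P(Y|X=0) = (11/64, 157/192, 1/96) → H(Y|X=0) = 0.74267
  X=1: P(X=1) = 0.110, P(Y|X=1) = (19/110, 9/11, 1/110) → H(Y|X=1) = 0.73611
  X=2: P(X=2) = 0.628, P(Y|X=2) = (107/628, 515/628, 3/314) → H(Y|X=2) = 0.73381
  X=3: P(X=3) = 0.070, P(Y|X=3) = (6/35, 57/70, 1/70) → H(Y|X=3) = 0.76508
H(Y|X) = 0.192·0.74267 + 0.110·0.73611 + 0.628·0.73381 + 0.070·0.76508 = 0.7380 bits

H(X,Y) = -Σ_{x,y} P(x,y) log₂ P(x,y). Per-cell terms -P(x,y)·log₂P(x,y):
  X=0: 0.16241, 0.41937, 0.01793
  X=1: 0.10864, 0.31265, 0.00997
  X=2: 0.34500, 0.49304, 0.04428
  X=3: 0.07657, 0.23557, 0.00997
Sum of the 12 terms: H(X,Y) = 2.2354 bits

Chain rule check:
  H(X) + H(Y|X) = 1.4975 + 0.7380 = 2.2355 bits
  H(X,Y) = 2.2354 bits
✓ Chain rule verified (Δ = 0.0001 is 4-dp rounding noise: each of the three values was rounded independently).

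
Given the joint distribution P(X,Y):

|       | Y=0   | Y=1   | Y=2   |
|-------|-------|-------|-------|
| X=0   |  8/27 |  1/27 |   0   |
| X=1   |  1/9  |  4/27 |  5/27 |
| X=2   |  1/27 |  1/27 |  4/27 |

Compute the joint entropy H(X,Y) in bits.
2.6673 bits

H(X,Y) = -Σ_{x,y} P(x,y) log₂ P(x,y). Per-cell terms -P(x,y)·log₂P(x,y):
  X=0: 0.51997, 0.17611, 0.00000
  X=1: 0.35221, 0.40813, 0.45055
  X=2: 0.17611, 0.17611, 0.40813
  (cells with P = 0 contribute 0)
Sum of the 9 terms: H(X,Y) = 2.6673 bits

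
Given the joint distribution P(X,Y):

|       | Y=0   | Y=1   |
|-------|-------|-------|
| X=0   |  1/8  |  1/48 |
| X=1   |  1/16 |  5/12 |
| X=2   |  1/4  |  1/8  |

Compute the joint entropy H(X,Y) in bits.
2.1426 bits

H(X,Y) = -Σ_{x,y} P(x,y) log₂ P(x,y). Per-cell terms -P(x,y)·log₂P(x,y):
  X=0: 0.37500, 0.11635
  X=1: 0.25000, 0.52626
  X=2: 0.50000, 0.37500
Sum of the 6 terms: H(X,Y) = 2.1426 bits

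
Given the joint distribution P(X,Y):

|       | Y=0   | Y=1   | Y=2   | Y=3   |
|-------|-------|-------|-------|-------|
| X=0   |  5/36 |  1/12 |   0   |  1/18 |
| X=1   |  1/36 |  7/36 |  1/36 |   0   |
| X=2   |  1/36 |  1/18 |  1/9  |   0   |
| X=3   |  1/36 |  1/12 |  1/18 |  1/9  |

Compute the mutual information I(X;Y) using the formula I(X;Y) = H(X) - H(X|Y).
0.4585 bits

I(X;Y) = H(X) - H(X|Y)

Marginal of X (row sums):
  P(X=0) = 5/36 + 1/12 + 0 + 1/18 = 5/18
  P(X=1) = 1/36 + 7/36 + 1/36 + 0 = 1/4
  P(X=2) = 1/36 + 1/18 + 1/9 + 0 = 7/36
  P(X=3) = 1/36 + 1/12 + 1/18 + 1/9 = 5/18
H(X) = -[(5/18)·log₂(5/18) + (1/4)·log₂(1/4) + (7/36)·log₂(7/36) + (5/18)·log₂(5/18)]
  = 0.5133325 + 0.5000000 + 0.4593886 + 0.5133325 = 1.986054 bits

Marginal of Y (column sums):
  P(Y=0) = 5/36 + 1/36 + 1/36 + 1/36 = 2/9
  P(Y=1) = 1/12 + 7/36 + 1/18 + 1/12 = 5/12
  P(Y=2) = 0 + 1/36 + 1/9 + 1/18 = 7/36
  P(Y=3) = 1/18 + 0 + 0 + 1/9 = 1/6
H(X|Y) = Σ_y P(y)·H(X|Y=y):
  Y=0: P(Y=0) = 2/9, P(X|Y=0) = (5/8, 1/8, 1/8, 1/8) → H(X|Y=0) = 1.5487949
  Y=1: P(Y=1) = 5/12, P(X|Y=1) = (1/5, 7/15, 2/15, 1/5) → H(X|Y=1) = 1.8294733
  Y=2: P(Y=2) = 7/36, P(X|Y=2) = (0, 1/7, 4/7, 2/7) → H(X|Y=2) = 1.3787835
  Y=3: P(Y=3) = 1/6, P(X|Y=3) = (1/3, 0, 0, 2/3) → H(X|Y=3) = 0.9182958
H(X|Y) = (2/9)·1.5487949 + (5/12)·1.8294733 + (7/36)·1.3787835 + (1/6)·0.9182958 = 1.527603 bits

I(X;Y) = H(X) - H(X|Y) = 1.986054 - 1.527603 = 0.4585 bits

Cross-check via I(X;Y) = H(X) + H(Y) - H(X,Y): computing H(Y) from the column sums and H(X,Y) from the 16 cells in the same way gives H(Y) = 1.898686 bits and H(X,Y) = 3.426289 bits, so
I(X;Y) = 1.986054 + 1.898686 - 3.426289 = 0.4585 bits ✓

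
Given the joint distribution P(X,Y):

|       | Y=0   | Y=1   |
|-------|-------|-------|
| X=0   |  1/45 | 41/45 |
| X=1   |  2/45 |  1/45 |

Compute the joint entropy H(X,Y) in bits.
0.5661 bits

H(X,Y) = -Σ_{x,y} P(x,y) log₂ P(x,y). Per-cell terms -P(x,y)·log₂P(x,y):
  X=0: 0.12204, 0.12236
  X=1: 0.19964, 0.12204
Sum of the 4 terms: H(X,Y) = 0.5661 bits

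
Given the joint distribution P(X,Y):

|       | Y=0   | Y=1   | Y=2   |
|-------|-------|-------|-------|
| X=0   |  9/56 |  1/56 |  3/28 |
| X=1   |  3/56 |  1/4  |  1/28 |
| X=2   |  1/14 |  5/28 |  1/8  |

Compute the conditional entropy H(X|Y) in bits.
1.3166 bits

H(X|Y) = H(X,Y) - H(Y)

H(X,Y) = -Σ_{x,y} P(x,y) log₂ P(x,y). Per-cell terms -P(x,y)·log₂P(x,y):
  X=0: 0.42387, 0.10370, 0.34526
  X=1: 0.22620, 0.50000, 0.17169
  X=2: 0.27195, 0.44383, 0.37500
Sum of the 9 terms: H(X,Y) = 2.8615 bits

Marginal of Y (column sums):
  P(Y=0) = 9/56 + 3/56 + 1/14 = 2/7
  P(Y=1) = 1/56 + 1/4 + 5/28 = 25/56
  P(Y=2) = 3/28 + 1/28 + 1/8 = 15/56
H(Y) = -[(2/7)·log₂(2/7) + (25/56)·log₂(25/56) + (15/56)·log₂(15/56)]
  = 0.51639 + 0.51942 + 0.50905 = 1.5449 bits

H(X|Y) = H(X,Y) - H(Y) = 2.8615 - 1.5449 = 1.3166 bits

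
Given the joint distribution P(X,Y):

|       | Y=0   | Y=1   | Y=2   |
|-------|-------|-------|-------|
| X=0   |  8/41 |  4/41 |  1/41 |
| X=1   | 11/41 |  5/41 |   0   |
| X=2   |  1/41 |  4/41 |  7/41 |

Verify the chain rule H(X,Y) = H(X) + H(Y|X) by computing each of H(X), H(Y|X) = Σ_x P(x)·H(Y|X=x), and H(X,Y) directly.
H(X) = 1.5740 bits, H(Y|X) = 1.1173 bits, H(X,Y) = 2.6913 bits

Marginal of X (row sums):
  P(X=0) = 8/41 + 4/41 + 1/41 = 13/41
  P(X=1) = 11/41 + 5/41 + 0 = 16/41
  P(X=2) = 1/41 + 4/41 + 7/41 = 12/41
H(X) = -[(13/41)·log₂(13/41) + (16/41)·log₂(16/41) + (12/41)·log₂(12/41)]
  = 0.52543 + 0.52978 + 0.51881 = 1.5740 bits

H(Y|X) = Σ_x P(x)·H(Y|X=x):
  X=0: P(X=0) = 13/41, P(Y|X=0) = (8/13, 4/13, 1/13) → H(Y|X=0) = 1.23890
  X=1: P(X=1) = 16/41, P(Y|X=1) = (11/16, 5/16, 0) → H(Y|X=1) = 0.89604
  X=2: P(X=2) = 12/41, P(Y|X=2) = (1/12, 1/3, 7/12) → H(Y|X=2) = 1.28067
H(Y|X) = (13/41)·1.23890 + (16/41)·0.89604 + (12/41)·1.28067 = 1.1173 bits

H(X,Y) = -Σ_{x,y} P(x,y) log₂ P(x,y). Per-cell terms -P(x,y)·log₂P(x,y):
  X=0: 0.46001, 0.32757, 0.13067
  X=1: 0.50925, 0.37020, 0.00000
  X=2: 0.13067, 0.32757, 0.43540
  (cells with P = 0 contribute 0)
Sum of the 9 terms: H(X,Y) = 2.6913 bits

Chain rule check:
  H(X) + H(Y|X) = 1.5740 + 1.1173 = 2.6913 bits
  H(X,Y) = 2.6913 bits
✓ Chain rule verified.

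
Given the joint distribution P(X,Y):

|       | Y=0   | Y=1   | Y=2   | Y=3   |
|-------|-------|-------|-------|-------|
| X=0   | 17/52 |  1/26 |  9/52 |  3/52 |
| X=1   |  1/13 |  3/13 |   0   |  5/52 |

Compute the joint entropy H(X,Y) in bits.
2.4812 bits

H(X,Y) = -Σ_{x,y} P(x,y) log₂ P(x,y). Per-cell terms -P(x,y)·log₂P(x,y):
  X=0: 0.5273, 0.1808, 0.4380, 0.2374
  X=1: 0.2846, 0.4882, 0.0000, 0.3249
  (cells with P = 0 contribute 0)
Sum of the 8 terms: H(X,Y) = 2.4812 bits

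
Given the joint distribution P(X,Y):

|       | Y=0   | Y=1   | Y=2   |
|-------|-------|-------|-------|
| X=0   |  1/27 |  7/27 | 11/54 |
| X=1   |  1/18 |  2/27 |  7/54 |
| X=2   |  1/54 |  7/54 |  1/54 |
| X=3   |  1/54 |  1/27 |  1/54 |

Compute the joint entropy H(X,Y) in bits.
3.0250 bits

H(X,Y) = -Σ_{x,y} P(x,y) log₂ P(x,y). Per-cell terms -P(x,y)·log₂P(x,y):
  X=0: 0.17611, 0.50492, 0.46759
  X=1: 0.23166, 0.27814, 0.38209
  X=2: 0.10657, 0.38209, 0.10657
  X=3: 0.10657, 0.17611, 0.10657
Sum of the 12 terms: H(X,Y) = 3.0250 bits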